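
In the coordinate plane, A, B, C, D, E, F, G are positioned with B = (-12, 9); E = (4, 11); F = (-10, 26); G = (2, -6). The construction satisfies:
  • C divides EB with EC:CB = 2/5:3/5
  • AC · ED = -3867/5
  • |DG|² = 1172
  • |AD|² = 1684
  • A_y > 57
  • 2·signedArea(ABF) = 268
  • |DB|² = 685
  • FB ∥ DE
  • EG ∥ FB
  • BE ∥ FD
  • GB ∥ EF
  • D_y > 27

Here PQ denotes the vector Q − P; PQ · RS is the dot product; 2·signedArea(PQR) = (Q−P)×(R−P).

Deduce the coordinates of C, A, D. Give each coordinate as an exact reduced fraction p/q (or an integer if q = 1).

1. C_x = -12/5  [C divides EB with EC:CB = 2/5:3/5]
2. C_y = 51/5  [C divides EB with EC:CB = 2/5:3/5]
   → C = (-12/5, 51/5)
3. D_x = 6  [FB ∥ DE ∩ BE ∥ FD]
4. D_y = 28  [FB ∥ DE ∩ BE ∥ FD]
   → D = (6, 28)
5. A_x = -22  [AC · ED = -3867/5 ∩ 2·signedArea(ABF) = 268]
6. A_y = 58  [AC · ED = -3867/5 ∩ 2·signedArea(ABF) = 268]
   → A = (-22, 58)

A = (-22, 58)
C = (-12/5, 51/5)
D = (6, 28)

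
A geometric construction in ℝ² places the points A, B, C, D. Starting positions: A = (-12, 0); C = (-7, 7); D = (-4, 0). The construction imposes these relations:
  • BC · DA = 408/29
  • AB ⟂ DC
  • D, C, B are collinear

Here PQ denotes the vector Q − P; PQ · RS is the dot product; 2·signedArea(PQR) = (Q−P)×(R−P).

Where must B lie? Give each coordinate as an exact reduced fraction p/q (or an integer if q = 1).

1. B_x = -152/29  [D, C, B are collinear ∩ AB ⟂ DC]
2. B_y = 84/29  [D, C, B are collinear ∩ AB ⟂ DC]
   → B = (-152/29, 84/29)

B = (-152/29, 84/29)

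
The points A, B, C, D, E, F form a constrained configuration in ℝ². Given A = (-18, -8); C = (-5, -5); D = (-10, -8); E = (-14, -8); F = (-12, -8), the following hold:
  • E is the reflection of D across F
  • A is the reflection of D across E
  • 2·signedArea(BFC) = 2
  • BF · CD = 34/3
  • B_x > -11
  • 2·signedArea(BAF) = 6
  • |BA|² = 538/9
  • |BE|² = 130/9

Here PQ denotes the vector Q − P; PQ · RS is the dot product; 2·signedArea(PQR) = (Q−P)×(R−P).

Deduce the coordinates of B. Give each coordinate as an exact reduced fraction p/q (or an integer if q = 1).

1. B_x = -31/3  [2·signedArea(BAF) = 6 ∩ 2·signedArea(BFC) = 2]
2. B_y = -7  [2·signedArea(BAF) = 6 ∩ 2·signedArea(BFC) = 2]
   → B = (-31/3, -7)

B = (-31/3, -7)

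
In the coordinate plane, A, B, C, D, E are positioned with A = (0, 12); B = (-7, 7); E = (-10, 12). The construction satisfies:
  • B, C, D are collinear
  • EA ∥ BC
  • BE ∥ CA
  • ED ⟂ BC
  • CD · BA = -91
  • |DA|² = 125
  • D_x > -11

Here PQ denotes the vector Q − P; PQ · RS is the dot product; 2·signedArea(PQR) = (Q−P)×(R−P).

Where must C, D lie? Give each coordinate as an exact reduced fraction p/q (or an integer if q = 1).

1. C_x = 3  [BE ∥ CA ∩ EA ∥ BC]
2. C_y = 7  [BE ∥ CA ∩ EA ∥ BC]
   → C = (3, 7)
3. D_x = -10  [B, C, D are collinear ∩ ED ⟂ BC]
4. D_y = 7  [B, C, D are collinear ∩ ED ⟂ BC]
   → D = (-10, 7)

C = (3, 7)
D = (-10, 7)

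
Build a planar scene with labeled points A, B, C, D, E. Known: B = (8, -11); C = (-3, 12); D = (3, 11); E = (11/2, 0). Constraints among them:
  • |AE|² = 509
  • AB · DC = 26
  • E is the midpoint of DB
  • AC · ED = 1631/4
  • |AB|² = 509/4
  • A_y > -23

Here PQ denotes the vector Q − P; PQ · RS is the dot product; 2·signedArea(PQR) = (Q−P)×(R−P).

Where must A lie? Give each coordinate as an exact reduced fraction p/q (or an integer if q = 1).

A = (21/2, -22)

1. A_x = 21/2  [AC · ED = 1631/4 ∩ AB · DC = 26]
2. A_y = -22  [AC · ED = 1631/4 ∩ AB · DC = 26]
   → A = (21/2, -22)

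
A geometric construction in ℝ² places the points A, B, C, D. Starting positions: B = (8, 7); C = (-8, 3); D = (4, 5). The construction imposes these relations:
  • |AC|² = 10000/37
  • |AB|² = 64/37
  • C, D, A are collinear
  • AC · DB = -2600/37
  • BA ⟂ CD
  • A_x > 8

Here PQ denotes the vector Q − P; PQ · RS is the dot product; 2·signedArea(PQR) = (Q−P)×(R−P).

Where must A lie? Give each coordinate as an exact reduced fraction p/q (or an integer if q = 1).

A = (304/37, 211/37)

1. A_x = 304/37  [C, D, A are collinear ∩ BA ⟂ CD]
2. A_y = 211/37  [C, D, A are collinear ∩ BA ⟂ CD]
   → A = (304/37, 211/37)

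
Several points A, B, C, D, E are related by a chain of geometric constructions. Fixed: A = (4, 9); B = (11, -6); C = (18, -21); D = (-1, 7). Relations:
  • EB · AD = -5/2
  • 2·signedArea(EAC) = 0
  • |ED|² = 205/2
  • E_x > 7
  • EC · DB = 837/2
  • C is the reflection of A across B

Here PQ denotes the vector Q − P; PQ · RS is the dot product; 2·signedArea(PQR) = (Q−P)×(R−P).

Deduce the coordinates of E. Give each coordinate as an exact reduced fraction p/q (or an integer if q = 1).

1. E_x = 15/2  [2·signedArea(EAC) = 0 ∩ EB · AD = -5/2]
2. E_y = 3/2  [2·signedArea(EAC) = 0 ∩ EB · AD = -5/2]
   → E = (15/2, 3/2)

E = (15/2, 3/2)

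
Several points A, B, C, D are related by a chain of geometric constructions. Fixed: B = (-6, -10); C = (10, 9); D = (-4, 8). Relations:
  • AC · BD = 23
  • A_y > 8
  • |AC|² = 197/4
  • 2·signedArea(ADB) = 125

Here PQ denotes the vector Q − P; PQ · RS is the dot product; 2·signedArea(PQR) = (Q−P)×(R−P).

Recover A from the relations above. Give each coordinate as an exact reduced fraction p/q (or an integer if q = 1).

1. A_x = 3  [AC · BD = 23 ∩ 2·signedArea(ADB) = 125]
2. A_y = 17/2  [AC · BD = 23 ∩ 2·signedArea(ADB) = 125]
   → A = (3, 17/2)

A = (3, 17/2)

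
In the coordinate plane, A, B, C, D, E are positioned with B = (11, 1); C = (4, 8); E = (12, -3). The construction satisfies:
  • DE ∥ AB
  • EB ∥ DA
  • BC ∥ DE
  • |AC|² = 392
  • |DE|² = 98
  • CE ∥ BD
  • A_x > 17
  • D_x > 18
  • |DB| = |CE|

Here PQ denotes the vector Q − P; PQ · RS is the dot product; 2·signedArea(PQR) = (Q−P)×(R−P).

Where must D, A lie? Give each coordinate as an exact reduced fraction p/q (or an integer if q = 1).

A = (18, -6)
D = (19, -10)

1. D_x = 19  [BC ∥ DE ∩ CE ∥ BD]
2. D_y = -10  [BC ∥ DE ∩ CE ∥ BD]
   → D = (19, -10)
3. A_x = 18  [DE ∥ AB ∩ EB ∥ DA]
4. A_y = -6  [DE ∥ AB ∩ EB ∥ DA]
   → A = (18, -6)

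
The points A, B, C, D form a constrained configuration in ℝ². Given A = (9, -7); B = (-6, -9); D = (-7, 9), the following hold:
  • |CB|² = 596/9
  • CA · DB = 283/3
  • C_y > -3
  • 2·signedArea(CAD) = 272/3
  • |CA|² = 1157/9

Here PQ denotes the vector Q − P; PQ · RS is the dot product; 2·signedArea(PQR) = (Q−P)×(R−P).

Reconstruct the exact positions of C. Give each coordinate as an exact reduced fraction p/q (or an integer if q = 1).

C = (-4/3, -7/3)

1. C_x = -4/3  [2·signedArea(CAD) = 272/3 ∩ CA · DB = 283/3]
2. C_y = -7/3  [2·signedArea(CAD) = 272/3 ∩ CA · DB = 283/3]
   → C = (-4/3, -7/3)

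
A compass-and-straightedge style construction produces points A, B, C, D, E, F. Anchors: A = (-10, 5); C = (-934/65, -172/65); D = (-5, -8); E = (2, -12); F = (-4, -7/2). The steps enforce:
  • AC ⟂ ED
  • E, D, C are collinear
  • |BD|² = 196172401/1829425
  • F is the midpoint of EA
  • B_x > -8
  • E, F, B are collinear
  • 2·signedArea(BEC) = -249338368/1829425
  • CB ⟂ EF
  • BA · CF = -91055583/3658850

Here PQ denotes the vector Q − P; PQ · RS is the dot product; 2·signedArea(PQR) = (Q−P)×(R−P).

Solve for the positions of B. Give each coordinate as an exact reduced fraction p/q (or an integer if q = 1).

1. B_x = -220958/28145  [E, F, B are collinear ∩ CB ⟂ EF]
2. B_y = 55028/28145  [E, F, B are collinear ∩ CB ⟂ EF]
   → B = (-220958/28145, 55028/28145)

B = (-220958/28145, 55028/28145)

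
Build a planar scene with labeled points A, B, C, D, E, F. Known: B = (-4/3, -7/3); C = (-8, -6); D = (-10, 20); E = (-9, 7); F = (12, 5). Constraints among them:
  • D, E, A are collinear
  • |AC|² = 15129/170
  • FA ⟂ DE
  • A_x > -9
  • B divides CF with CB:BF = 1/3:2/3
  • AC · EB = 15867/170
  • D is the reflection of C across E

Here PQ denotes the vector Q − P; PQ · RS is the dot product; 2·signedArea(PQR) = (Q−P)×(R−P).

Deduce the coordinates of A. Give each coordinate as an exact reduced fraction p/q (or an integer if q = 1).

1. A_x = -1483/170  [D, E, A are collinear ∩ FA ⟂ DE]
2. A_y = 579/170  [D, E, A are collinear ∩ FA ⟂ DE]
   → A = (-1483/170, 579/170)

A = (-1483/170, 579/170)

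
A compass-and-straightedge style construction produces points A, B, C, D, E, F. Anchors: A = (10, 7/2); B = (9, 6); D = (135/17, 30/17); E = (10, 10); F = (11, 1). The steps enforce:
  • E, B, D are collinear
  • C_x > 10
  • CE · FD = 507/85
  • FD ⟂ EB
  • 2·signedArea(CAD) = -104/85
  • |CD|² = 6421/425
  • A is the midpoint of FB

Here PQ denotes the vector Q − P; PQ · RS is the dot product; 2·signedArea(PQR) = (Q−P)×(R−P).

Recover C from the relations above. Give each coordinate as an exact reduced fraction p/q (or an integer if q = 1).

C = (53/5, 23/5)

1. C_x = 53/5  [CE · FD = 507/85 ∩ 2·signedArea(CAD) = -104/85]
2. C_y = 23/5  [CE · FD = 507/85 ∩ 2·signedArea(CAD) = -104/85]
   → C = (53/5, 23/5)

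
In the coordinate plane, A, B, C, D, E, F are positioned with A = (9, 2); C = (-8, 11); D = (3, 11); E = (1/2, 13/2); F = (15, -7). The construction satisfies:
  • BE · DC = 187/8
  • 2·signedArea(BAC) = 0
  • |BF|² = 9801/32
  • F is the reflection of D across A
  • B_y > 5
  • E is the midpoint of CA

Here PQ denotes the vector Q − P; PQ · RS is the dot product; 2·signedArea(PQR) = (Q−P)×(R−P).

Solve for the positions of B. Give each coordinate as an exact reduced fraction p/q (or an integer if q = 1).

1. B_x = 21/8  [2·signedArea(BAC) = 0 ∩ BE · DC = 187/8]
2. B_y = 43/8  [2·signedArea(BAC) = 0 ∩ BE · DC = 187/8]
   → B = (21/8, 43/8)

B = (21/8, 43/8)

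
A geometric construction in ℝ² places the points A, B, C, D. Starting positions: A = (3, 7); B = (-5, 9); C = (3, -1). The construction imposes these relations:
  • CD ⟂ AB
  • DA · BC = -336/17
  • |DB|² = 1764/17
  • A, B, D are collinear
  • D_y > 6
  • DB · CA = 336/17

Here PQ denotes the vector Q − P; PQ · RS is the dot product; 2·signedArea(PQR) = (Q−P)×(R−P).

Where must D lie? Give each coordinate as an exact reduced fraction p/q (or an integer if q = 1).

1. D_x = 83/17  [A, B, D are collinear ∩ CD ⟂ AB]
2. D_y = 111/17  [A, B, D are collinear ∩ CD ⟂ AB]
   → D = (83/17, 111/17)

D = (83/17, 111/17)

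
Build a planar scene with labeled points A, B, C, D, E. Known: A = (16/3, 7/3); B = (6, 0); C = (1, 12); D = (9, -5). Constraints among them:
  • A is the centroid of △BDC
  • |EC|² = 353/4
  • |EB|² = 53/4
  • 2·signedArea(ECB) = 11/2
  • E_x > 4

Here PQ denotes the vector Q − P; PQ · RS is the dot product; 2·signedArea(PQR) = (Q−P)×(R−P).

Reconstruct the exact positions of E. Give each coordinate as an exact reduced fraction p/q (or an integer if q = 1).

E = (5, 7/2)

1. E_x = 5  [line 12·x + 5·y + -155/2 = 0 ∩ |EC|² = 353/4]
2. E_y = 7/2  [line 12·x + 5·y + -155/2 = 0 ∩ |EC|² = 353/4]
   → E = (5, 7/2)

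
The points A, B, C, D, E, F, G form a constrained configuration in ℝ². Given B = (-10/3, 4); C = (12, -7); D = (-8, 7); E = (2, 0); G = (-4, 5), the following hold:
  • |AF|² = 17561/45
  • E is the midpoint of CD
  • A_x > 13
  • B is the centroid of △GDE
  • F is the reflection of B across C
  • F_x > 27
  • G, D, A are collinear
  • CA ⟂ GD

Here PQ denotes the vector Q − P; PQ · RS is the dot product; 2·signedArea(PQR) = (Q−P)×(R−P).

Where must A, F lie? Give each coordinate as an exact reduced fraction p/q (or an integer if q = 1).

1. A_x = 68/5  [G, D, A are collinear ∩ CA ⟂ GD]
2. A_y = -19/5  [G, D, A are collinear ∩ CA ⟂ GD]
   → A = (68/5, -19/5)
3. F_x = 82/3  [F is the reflection of B across C]
4. F_y = -18  [F is the reflection of B across C]
   → F = (82/3, -18)

A = (68/5, -19/5)
F = (82/3, -18)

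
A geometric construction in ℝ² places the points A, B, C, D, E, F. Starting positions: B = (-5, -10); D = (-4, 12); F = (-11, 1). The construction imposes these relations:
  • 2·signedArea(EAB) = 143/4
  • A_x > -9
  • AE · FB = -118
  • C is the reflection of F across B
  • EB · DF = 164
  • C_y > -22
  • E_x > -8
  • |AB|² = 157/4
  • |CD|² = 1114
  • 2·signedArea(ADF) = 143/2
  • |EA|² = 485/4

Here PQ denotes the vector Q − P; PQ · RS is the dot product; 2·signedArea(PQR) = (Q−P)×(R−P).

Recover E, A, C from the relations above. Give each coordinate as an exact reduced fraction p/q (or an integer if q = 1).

1. A_x = -8  [line 11·x + -7·y + 113/2 = 0 ∩ |AB|² = 157/4]
2. A_y = -9/2  [line 11·x + -7·y + 113/2 = 0 ∩ |AB|² = 157/4]
   → A = (-8, -9/2)
3. C_x = 1  [C is the reflection of F across B]
4. C_y = -21  [C is the reflection of F across B]
   → C = (1, -21)
5. E_x = -15/2  [2·signedArea(EAB) = 143/4 ∩ AE · FB = -118]
6. E_y = 13/2  [2·signedArea(EAB) = 143/4 ∩ AE · FB = -118]
   → E = (-15/2, 13/2)

A = (-8, -9/2)
C = (1, -21)
E = (-15/2, 13/2)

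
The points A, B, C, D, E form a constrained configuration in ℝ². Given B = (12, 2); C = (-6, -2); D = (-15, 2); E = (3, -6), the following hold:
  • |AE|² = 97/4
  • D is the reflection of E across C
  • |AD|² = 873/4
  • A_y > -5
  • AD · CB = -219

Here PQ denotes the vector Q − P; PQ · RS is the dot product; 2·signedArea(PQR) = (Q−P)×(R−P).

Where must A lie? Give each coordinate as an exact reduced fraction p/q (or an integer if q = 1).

1. A_x = -3/2  [line -18·x + -4·y + -43 = 0 ∩ |AE|² = 97/4]
2. A_y = -4  [line -18·x + -4·y + -43 = 0 ∩ |AE|² = 97/4]
   → A = (-3/2, -4)

A = (-3/2, -4)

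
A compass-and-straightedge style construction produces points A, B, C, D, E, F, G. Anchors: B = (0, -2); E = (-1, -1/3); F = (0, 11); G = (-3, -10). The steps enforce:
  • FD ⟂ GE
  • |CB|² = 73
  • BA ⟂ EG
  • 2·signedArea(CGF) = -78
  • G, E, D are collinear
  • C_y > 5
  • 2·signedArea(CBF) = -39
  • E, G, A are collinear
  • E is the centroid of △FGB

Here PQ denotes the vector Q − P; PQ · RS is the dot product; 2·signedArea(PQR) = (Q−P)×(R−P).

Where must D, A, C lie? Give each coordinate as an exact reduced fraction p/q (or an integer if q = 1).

A = (-1131/877, -1520/877)
C = (3, 6)
D = (1131/877, 9413/877)

1. D_x = 1131/877  [G, E, D are collinear ∩ FD ⟂ GE]
2. D_y = 9413/877  [G, E, D are collinear ∩ FD ⟂ GE]
   → D = (1131/877, 9413/877)
3. A_x = -1131/877  [E, G, A are collinear ∩ BA ⟂ EG]
4. A_y = -1520/877  [E, G, A are collinear ∩ BA ⟂ EG]
   → A = (-1131/877, -1520/877)
5. C_x = 3  [2·signedArea(CGF) = -78 ∩ 2·signedArea(CBF) = -39]
6. C_y = 6  [2·signedArea(CGF) = -78 ∩ 2·signedArea(CBF) = -39]
   → C = (3, 6)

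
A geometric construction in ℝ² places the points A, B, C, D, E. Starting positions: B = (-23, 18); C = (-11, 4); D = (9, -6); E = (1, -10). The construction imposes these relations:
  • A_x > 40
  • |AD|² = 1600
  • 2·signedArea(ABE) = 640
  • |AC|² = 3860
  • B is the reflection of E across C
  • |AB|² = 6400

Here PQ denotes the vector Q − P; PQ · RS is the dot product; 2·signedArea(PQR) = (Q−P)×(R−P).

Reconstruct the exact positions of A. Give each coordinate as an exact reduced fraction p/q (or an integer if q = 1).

A = (41, -30)

1. A_x = 41  [line 28·x + 24·y + -428 = 0 ∩ |AD|² = 1600]
2. A_y = -30  [line 28·x + 24·y + -428 = 0 ∩ |AD|² = 1600]
   → A = (41, -30)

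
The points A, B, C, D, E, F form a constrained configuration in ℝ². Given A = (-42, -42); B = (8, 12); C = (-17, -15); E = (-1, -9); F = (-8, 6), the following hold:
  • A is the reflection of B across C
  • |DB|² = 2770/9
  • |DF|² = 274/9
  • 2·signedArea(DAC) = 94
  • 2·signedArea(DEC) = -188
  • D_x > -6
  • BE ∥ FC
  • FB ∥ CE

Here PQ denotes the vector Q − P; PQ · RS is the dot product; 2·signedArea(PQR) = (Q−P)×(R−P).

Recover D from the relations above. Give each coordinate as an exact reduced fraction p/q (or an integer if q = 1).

1. D_x = -17/3  [2·signedArea(DAC) = 94 ∩ 2·signedArea(DEC) = -188]
2. D_y = 1  [2·signedArea(DAC) = 94 ∩ 2·signedArea(DEC) = -188]
   → D = (-17/3, 1)

D = (-17/3, 1)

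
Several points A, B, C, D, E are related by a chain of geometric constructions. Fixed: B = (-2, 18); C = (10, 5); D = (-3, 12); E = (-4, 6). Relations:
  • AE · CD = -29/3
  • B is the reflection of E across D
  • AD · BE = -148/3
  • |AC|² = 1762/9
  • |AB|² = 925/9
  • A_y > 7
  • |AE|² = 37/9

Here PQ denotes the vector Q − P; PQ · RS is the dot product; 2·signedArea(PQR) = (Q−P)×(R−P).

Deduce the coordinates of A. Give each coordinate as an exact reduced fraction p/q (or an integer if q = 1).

1. A_x = -11/3  [AD · BE = -148/3 ∩ AE · CD = -29/3]
2. A_y = 8  [AD · BE = -148/3 ∩ AE · CD = -29/3]
   → A = (-11/3, 8)

A = (-11/3, 8)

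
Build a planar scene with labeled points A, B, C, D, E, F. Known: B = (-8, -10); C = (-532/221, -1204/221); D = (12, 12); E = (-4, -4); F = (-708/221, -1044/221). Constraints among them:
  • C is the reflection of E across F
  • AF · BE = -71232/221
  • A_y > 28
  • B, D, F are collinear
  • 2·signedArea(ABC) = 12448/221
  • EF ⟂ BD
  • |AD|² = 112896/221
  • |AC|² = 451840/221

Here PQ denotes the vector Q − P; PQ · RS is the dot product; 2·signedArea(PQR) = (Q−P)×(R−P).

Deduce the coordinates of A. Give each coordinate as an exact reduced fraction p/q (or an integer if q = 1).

1. A_x = 6012/221  [2·signedArea(ABC) = 12448/221 ∩ AF · BE = -71232/221]
2. A_y = 6348/221  [2·signedArea(ABC) = 12448/221 ∩ AF · BE = -71232/221]
   → A = (6012/221, 6348/221)

A = (6012/221, 6348/221)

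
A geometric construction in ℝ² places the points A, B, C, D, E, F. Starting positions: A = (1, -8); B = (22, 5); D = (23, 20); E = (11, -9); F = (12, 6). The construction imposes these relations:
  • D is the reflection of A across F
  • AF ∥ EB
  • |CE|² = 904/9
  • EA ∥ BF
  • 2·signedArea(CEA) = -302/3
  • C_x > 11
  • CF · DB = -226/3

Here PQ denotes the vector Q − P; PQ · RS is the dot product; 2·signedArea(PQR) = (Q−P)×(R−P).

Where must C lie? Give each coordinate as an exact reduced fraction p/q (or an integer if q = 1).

C = (35/3, 1)

1. C_x = 35/3  [2·signedArea(CEA) = -302/3 ∩ CF · DB = -226/3]
2. C_y = 1  [2·signedArea(CEA) = -302/3 ∩ CF · DB = -226/3]
   → C = (35/3, 1)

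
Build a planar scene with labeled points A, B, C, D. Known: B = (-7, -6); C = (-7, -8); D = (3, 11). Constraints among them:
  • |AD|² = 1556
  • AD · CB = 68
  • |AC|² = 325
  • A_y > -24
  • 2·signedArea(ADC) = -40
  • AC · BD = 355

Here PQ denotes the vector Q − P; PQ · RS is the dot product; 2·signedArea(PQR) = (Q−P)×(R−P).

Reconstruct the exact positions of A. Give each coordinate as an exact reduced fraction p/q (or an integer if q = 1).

A = (-17, -23)

1. A_x = -17  [AD · CB = 68 ∩ 2·signedArea(ADC) = -40]
2. A_y = -23  [AD · CB = 68 ∩ 2·signedArea(ADC) = -40]
   → A = (-17, -23)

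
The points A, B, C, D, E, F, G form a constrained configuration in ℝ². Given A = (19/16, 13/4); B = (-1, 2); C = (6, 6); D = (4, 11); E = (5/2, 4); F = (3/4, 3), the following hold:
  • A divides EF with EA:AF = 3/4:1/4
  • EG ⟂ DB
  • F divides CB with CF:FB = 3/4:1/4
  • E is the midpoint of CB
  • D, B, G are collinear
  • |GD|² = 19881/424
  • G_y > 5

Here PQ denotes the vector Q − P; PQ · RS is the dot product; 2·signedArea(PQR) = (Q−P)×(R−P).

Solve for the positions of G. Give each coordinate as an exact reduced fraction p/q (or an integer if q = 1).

G = (143/212, 1063/212)

1. G_x = 143/212  [D, B, G are collinear ∩ EG ⟂ DB]
2. G_y = 1063/212  [D, B, G are collinear ∩ EG ⟂ DB]
   → G = (143/212, 1063/212)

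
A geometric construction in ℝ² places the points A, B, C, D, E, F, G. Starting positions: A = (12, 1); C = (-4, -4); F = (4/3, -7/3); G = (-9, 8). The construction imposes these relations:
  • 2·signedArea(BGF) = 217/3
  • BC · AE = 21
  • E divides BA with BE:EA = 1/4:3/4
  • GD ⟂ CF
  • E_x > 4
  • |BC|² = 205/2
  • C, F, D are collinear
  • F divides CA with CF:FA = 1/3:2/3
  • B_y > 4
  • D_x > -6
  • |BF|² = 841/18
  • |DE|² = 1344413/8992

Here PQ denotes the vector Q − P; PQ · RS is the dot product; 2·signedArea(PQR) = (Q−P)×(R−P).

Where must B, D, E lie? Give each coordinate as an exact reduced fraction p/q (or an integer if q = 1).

B = (3/2, 9/2)
D = (-1444/281, -1224/281)
E = (33/8, 29/8)

1. B_x = 3/2  [line 31/3·x + 31/3·y + -62 = 0 ∩ |BC|² = 205/2]
2. B_y = 9/2  [line 31/3·x + 31/3·y + -62 = 0 ∩ |BC|² = 205/2]
   → B = (3/2, 9/2)
3. D_x = -1444/281  [C, F, D are collinear ∩ GD ⟂ CF]
4. D_y = -1224/281  [C, F, D are collinear ∩ GD ⟂ CF]
   → D = (-1444/281, -1224/281)
5. E_x = 33/8  [E divides BA with BE:EA = 1/4:3/4]
6. E_y = 29/8  [E divides BA with BE:EA = 1/4:3/4]
   → E = (33/8, 29/8)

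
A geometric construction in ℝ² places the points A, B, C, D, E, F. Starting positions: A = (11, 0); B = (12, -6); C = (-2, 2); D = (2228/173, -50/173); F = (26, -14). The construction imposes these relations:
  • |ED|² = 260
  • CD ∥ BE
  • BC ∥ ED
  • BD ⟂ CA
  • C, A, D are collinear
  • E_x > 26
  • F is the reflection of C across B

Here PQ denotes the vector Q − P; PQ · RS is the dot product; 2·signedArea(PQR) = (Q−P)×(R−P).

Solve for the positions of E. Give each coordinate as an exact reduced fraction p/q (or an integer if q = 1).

E = (4650/173, -1434/173)

1. E_x = 4650/173  [BC ∥ ED ∩ CD ∥ BE]
2. E_y = -1434/173  [BC ∥ ED ∩ CD ∥ BE]
   → E = (4650/173, -1434/173)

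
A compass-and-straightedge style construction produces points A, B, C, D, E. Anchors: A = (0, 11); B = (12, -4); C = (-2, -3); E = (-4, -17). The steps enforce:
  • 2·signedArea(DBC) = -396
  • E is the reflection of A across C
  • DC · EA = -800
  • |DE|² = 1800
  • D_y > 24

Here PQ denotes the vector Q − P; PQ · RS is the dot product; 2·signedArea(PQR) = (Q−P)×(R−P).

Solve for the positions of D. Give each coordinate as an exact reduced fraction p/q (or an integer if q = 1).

D = (2, 25)

1. D_x = 2  [2·signedArea(DBC) = -396 ∩ DC · EA = -800]
2. D_y = 25  [2·signedArea(DBC) = -396 ∩ DC · EA = -800]
   → D = (2, 25)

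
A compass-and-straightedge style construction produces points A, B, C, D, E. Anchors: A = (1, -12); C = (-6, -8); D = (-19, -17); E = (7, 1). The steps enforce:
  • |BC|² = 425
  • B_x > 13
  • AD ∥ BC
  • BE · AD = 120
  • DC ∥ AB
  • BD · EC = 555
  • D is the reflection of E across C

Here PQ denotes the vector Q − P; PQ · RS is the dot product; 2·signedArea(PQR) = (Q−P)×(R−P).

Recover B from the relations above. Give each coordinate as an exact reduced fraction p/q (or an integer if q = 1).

B = (14, -3)

1. B_x = 14  [AD ∥ BC ∩ DC ∥ AB]
2. B_y = -3  [AD ∥ BC ∩ DC ∥ AB]
   → B = (14, -3)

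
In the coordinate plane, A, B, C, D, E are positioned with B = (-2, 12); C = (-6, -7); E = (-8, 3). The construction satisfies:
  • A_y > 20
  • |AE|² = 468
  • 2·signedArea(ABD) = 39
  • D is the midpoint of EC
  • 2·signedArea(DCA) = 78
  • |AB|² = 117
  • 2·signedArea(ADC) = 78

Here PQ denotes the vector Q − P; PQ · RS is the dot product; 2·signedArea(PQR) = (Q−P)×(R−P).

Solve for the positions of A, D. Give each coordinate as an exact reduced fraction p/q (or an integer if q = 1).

A = (4, 21)
D = (-7, -2)

1. D_x = -7  [D is the midpoint of EC]
2. D_y = -2  [D is the midpoint of EC]
   → D = (-7, -2)
3. A_x = 4  [2·signedArea(ADC) = 78 ∩ 2·signedArea(ABD) = 39]
4. A_y = 21  [2·signedArea(ADC) = 78 ∩ 2·signedArea(ABD) = 39]
   → A = (4, 21)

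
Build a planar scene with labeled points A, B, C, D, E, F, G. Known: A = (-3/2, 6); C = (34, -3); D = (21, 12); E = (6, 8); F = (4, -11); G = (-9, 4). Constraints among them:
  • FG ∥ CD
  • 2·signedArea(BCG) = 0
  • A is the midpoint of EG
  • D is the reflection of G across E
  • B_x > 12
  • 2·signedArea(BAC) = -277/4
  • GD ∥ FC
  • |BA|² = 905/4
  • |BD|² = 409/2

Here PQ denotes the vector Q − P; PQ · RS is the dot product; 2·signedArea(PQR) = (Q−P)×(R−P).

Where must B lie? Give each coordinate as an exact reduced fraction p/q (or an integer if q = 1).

B = (25/2, 1/2)

1. B_x = 25/2  [2·signedArea(BCG) = 0 ∩ 2·signedArea(BAC) = -277/4]
2. B_y = 1/2  [2·signedArea(BCG) = 0 ∩ 2·signedArea(BAC) = -277/4]
   → B = (25/2, 1/2)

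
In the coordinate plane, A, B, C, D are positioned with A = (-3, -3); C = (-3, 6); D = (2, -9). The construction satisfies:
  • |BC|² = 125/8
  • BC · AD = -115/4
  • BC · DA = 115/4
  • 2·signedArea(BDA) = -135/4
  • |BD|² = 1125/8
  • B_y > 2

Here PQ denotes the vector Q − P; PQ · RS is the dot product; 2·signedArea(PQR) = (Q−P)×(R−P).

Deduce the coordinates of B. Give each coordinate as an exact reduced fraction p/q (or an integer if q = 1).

B = (-7/4, 9/4)

1. B_x = -7/4  [BC · AD = -115/4 ∩ 2·signedArea(BDA) = -135/4]
2. B_y = 9/4  [BC · AD = -115/4 ∩ 2·signedArea(BDA) = -135/4]
   → B = (-7/4, 9/4)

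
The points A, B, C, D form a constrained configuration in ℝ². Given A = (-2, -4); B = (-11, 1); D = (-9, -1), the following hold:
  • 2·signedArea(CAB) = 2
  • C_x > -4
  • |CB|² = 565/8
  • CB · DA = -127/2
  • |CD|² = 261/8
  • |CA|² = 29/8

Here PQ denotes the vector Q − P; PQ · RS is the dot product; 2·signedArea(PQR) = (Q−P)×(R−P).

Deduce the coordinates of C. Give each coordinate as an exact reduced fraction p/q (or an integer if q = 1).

C = (-15/4, -13/4)

1. C_x = -15/4  [2·signedArea(CAB) = 2 ∩ CB · DA = -127/2]
2. C_y = -13/4  [2·signedArea(CAB) = 2 ∩ CB · DA = -127/2]
   → C = (-15/4, -13/4)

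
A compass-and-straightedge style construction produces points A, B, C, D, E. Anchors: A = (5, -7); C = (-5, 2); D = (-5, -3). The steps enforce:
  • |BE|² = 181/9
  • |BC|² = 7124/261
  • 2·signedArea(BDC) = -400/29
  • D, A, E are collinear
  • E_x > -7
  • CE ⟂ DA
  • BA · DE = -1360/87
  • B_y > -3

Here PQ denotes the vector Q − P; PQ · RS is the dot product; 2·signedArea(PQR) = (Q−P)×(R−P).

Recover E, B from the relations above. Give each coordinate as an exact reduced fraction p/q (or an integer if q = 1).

1. E_x = -195/29  [D, A, E are collinear ∩ CE ⟂ DA]
2. E_y = -67/29  [D, A, E are collinear ∩ CE ⟂ DA]
   → E = (-195/29, -67/29)
3. B_x = -65/29  [2·signedArea(BDC) = -400/29 ∩ BA · DE = -1360/87]
4. B_y = -212/87  [2·signedArea(BDC) = -400/29 ∩ BA · DE = -1360/87]
   → B = (-65/29, -212/87)

B = (-65/29, -212/87)
E = (-195/29, -67/29)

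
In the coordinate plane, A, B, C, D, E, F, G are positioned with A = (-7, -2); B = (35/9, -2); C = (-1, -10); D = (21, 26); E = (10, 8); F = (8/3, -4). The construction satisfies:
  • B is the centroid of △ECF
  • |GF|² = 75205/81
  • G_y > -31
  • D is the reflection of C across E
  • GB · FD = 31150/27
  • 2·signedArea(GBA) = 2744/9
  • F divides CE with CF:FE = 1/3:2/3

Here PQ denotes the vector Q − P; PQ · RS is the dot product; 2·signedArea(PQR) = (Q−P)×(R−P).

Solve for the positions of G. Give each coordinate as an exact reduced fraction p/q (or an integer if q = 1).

G = (-119/9, -30)

1. G_x = -119/9  [2·signedArea(GBA) = 2744/9 ∩ GB · FD = 31150/27]
2. G_y = -30  [2·signedArea(GBA) = 2744/9 ∩ GB · FD = 31150/27]
   → G = (-119/9, -30)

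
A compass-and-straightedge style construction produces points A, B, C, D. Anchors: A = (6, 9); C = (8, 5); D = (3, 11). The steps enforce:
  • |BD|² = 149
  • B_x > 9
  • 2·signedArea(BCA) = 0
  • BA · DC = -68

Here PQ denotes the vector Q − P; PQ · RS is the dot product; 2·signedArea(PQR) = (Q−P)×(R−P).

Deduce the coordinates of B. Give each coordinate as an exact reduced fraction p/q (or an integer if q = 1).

1. B_x = 10  [2·signedArea(BCA) = 0 ∩ BA · DC = -68]
2. B_y = 1  [2·signedArea(BCA) = 0 ∩ BA · DC = -68]
   → B = (10, 1)

B = (10, 1)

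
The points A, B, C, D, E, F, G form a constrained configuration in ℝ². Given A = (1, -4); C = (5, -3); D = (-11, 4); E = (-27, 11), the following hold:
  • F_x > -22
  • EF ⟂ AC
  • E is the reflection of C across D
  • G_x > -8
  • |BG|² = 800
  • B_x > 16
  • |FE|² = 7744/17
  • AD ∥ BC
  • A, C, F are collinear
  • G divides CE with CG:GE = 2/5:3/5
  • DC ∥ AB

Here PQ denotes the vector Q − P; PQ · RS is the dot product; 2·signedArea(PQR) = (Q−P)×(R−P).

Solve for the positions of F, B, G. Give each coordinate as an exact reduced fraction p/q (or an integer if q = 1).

1. F_x = -371/17  [A, C, F are collinear ∩ EF ⟂ AC]
2. F_y = -165/17  [A, C, F are collinear ∩ EF ⟂ AC]
   → F = (-371/17, -165/17)
3. B_x = 17  [AD ∥ BC ∩ DC ∥ AB]
4. B_y = -11  [AD ∥ BC ∩ DC ∥ AB]
   → B = (17, -11)
5. G_x = -39/5  [G divides CE with CG:GE = 2/5:3/5]
6. G_y = 13/5  [G divides CE with CG:GE = 2/5:3/5]
   → G = (-39/5, 13/5)

B = (17, -11)
F = (-371/17, -165/17)
G = (-39/5, 13/5)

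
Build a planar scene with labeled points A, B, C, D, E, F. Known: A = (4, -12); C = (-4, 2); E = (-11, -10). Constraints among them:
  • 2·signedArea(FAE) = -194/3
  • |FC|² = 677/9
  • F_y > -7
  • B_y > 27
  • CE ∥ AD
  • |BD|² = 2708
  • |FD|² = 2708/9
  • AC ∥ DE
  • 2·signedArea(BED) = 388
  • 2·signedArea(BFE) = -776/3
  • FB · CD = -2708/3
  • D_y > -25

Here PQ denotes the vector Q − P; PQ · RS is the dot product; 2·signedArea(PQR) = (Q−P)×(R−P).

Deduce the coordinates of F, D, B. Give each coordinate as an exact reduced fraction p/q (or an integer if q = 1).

B = (-5, 28)
D = (-3, -24)
F = (-11/3, -20/3)

1. D_x = -3  [AC ∥ DE ∩ CE ∥ AD]
2. D_y = -24  [AC ∥ DE ∩ CE ∥ AD]
   → D = (-3, -24)
3. B_x = -5  [line 14·x + 8·y + -154 = 0 ∩ |BD|² = 2708]
4. B_y = 28  [line 14·x + 8·y + -154 = 0 ∩ |BD|² = 2708]
   → B = (-5, 28)
5. F_x = -11/3  [FB · CD = -2708/3 ∩ 2·signedArea(BFE) = -776/3]
6. F_y = -20/3  [FB · CD = -2708/3 ∩ 2·signedArea(BFE) = -776/3]
   → F = (-11/3, -20/3)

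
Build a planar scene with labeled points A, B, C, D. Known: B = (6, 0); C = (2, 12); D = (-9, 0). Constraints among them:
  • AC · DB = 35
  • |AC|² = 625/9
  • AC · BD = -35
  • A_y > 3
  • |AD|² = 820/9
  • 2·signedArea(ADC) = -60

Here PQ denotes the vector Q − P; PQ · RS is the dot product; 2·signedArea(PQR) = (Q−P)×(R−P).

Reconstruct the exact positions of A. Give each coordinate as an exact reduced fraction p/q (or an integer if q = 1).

1. A_x = -1/3  [AC · DB = 35 ∩ 2·signedArea(ADC) = -60]
2. A_y = 4  [AC · DB = 35 ∩ 2·signedArea(ADC) = -60]
   → A = (-1/3, 4)

A = (-1/3, 4)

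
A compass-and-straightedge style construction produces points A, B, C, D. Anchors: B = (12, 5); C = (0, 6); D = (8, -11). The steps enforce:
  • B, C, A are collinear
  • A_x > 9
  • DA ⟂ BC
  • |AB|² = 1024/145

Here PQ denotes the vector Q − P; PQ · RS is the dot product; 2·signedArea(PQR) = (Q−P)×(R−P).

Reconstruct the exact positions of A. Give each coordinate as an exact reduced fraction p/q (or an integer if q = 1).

1. A_x = 1356/145  [B, C, A are collinear ∩ DA ⟂ BC]
2. A_y = 757/145  [B, C, A are collinear ∩ DA ⟂ BC]
   → A = (1356/145, 757/145)

A = (1356/145, 757/145)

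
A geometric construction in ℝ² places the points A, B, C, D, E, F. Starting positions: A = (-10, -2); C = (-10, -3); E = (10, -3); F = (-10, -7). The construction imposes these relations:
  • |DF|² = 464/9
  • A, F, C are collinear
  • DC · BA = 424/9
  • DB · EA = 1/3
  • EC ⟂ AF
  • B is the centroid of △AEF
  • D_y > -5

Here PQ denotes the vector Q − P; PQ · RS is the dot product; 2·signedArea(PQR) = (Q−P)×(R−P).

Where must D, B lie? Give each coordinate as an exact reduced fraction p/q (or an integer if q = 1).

1. B_x = -10/3  [B is the centroid of △AEF]
2. B_y = -4  [B is the centroid of △AEF]
   → B = (-10/3, -4)
3. D_x = -10/3  [DB · EA = 1/3 ∩ DC · BA = 424/9]
4. D_y = -13/3  [DB · EA = 1/3 ∩ DC · BA = 424/9]
   → D = (-10/3, -13/3)

B = (-10/3, -4)
D = (-10/3, -13/3)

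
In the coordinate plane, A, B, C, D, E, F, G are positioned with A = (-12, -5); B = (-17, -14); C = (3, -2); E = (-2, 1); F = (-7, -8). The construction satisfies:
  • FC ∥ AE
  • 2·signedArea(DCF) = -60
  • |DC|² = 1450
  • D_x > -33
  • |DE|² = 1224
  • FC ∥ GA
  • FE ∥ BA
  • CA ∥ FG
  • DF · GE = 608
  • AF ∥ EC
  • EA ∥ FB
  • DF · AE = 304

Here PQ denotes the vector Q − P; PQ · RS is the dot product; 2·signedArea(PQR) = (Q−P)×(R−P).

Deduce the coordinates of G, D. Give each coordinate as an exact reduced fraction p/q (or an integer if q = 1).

1. G_x = -22  [FC ∥ GA ∩ CA ∥ FG]
2. G_y = -11  [FC ∥ GA ∩ CA ∥ FG]
   → G = (-22, -11)
3. D_x = -32  [DF · GE = 608 ∩ 2·signedArea(DCF) = -60]
4. D_y = -17  [DF · GE = 608 ∩ 2·signedArea(DCF) = -60]
   → D = (-32, -17)

D = (-32, -17)
G = (-22, -11)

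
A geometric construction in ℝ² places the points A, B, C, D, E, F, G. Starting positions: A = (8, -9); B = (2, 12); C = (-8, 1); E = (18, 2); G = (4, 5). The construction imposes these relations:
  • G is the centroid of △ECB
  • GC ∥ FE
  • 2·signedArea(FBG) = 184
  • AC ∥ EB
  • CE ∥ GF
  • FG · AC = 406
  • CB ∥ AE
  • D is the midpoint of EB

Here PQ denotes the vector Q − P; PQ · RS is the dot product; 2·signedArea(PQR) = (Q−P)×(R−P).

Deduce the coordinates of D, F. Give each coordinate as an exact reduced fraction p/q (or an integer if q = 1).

D = (10, 7)
F = (30, 6)

1. D_x = 10  [D is the midpoint of EB]
2. D_y = 7  [D is the midpoint of EB]
   → D = (10, 7)
3. F_x = 30  [GC ∥ FE ∩ CE ∥ GF]
4. F_y = 6  [GC ∥ FE ∩ CE ∥ GF]
   → F = (30, 6)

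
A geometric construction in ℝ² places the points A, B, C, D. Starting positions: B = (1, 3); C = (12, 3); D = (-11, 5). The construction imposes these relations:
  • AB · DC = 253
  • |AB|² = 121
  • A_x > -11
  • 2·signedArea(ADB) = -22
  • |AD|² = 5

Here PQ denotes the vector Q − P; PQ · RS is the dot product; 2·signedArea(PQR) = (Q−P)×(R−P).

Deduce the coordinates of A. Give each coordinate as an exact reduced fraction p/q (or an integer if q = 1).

1. A_x = -10  [2·signedArea(ADB) = -22 ∩ AB · DC = 253]
2. A_y = 3  [2·signedArea(ADB) = -22 ∩ AB · DC = 253]
   → A = (-10, 3)

A = (-10, 3)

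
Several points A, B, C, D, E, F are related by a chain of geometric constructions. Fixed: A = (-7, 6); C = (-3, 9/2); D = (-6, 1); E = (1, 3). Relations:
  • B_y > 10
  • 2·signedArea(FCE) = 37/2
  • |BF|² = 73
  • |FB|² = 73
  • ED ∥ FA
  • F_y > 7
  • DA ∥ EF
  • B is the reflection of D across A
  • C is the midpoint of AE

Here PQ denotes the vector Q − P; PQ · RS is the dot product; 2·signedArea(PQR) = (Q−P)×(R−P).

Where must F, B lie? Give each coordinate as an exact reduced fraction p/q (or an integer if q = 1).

1. F_x = 0  [ED ∥ FA ∩ DA ∥ EF]
2. F_y = 8  [ED ∥ FA ∩ DA ∥ EF]
   → F = (0, 8)
3. B_x = -8  [B is the reflection of D across A]
4. B_y = 11  [B is the reflection of D across A]
   → B = (-8, 11)

B = (-8, 11)
F = (0, 8)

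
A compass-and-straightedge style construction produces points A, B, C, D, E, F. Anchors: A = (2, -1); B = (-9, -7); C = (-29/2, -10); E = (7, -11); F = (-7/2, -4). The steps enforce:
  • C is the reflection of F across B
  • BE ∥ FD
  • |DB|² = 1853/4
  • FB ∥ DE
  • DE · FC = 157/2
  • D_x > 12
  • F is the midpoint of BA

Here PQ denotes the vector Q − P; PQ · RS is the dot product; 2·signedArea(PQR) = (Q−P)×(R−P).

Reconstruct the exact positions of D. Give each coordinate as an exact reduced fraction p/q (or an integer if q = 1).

D = (25/2, -8)

1. D_x = 25/2  [FB ∥ DE ∩ BE ∥ FD]
2. D_y = -8  [FB ∥ DE ∩ BE ∥ FD]
   → D = (25/2, -8)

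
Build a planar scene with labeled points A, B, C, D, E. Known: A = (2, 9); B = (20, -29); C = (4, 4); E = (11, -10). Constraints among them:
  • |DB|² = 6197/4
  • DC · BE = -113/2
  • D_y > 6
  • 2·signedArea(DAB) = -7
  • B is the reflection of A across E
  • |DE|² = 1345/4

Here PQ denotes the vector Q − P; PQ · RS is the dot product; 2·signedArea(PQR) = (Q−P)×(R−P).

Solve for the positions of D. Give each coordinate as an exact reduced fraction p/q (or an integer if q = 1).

1. D_x = 3  [2·signedArea(DAB) = -7 ∩ DC · BE = -113/2]
2. D_y = 13/2  [2·signedArea(DAB) = -7 ∩ DC · BE = -113/2]
   → D = (3, 13/2)

D = (3, 13/2)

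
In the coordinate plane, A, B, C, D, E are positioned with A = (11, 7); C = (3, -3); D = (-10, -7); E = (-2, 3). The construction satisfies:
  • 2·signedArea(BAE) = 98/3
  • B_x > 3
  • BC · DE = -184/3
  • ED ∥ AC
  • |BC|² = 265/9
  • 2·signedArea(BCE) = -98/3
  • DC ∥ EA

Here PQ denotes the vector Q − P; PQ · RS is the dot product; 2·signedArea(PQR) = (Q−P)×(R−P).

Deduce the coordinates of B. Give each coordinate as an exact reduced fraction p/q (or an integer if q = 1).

B = (4, 7/3)

1. B_x = 4  [2·signedArea(BAE) = 98/3 ∩ BC · DE = -184/3]
2. B_y = 7/3  [2·signedArea(BAE) = 98/3 ∩ BC · DE = -184/3]
   → B = (4, 7/3)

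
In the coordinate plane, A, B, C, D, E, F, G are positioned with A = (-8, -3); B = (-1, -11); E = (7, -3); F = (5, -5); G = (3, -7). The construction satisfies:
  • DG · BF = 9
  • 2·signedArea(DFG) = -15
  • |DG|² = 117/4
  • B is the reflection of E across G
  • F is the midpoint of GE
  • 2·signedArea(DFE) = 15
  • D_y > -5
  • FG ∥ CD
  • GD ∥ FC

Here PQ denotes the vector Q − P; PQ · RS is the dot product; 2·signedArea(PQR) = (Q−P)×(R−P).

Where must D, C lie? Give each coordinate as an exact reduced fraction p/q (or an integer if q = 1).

1. D_x = -3/2  [2·signedArea(DFE) = 15 ∩ DG · BF = 9]
2. D_y = -4  [2·signedArea(DFE) = 15 ∩ DG · BF = 9]
   → D = (-3/2, -4)
3. C_x = 1/2  [FG ∥ CD ∩ GD ∥ FC]
4. C_y = -2  [FG ∥ CD ∩ GD ∥ FC]
   → C = (1/2, -2)

C = (1/2, -2)
D = (-3/2, -4)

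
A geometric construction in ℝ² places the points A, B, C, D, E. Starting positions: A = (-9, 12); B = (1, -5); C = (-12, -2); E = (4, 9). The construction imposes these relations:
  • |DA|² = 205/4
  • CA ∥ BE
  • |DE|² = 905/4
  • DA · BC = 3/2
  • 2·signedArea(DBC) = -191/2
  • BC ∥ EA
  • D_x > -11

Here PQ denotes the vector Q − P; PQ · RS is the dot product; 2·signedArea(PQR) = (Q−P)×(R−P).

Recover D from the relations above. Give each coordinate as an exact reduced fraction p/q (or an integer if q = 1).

D = (-21/2, 5)

1. D_x = -21/2  [2·signedArea(DBC) = -191/2 ∩ DA · BC = 3/2]
2. D_y = 5  [2·signedArea(DBC) = -191/2 ∩ DA · BC = 3/2]
   → D = (-21/2, 5)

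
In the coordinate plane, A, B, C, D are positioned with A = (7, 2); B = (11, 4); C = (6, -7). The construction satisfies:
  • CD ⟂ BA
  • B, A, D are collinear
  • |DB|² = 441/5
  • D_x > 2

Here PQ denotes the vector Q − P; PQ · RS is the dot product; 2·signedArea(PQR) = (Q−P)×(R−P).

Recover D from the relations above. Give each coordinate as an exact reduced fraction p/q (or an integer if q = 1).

D = (13/5, -1/5)

1. D_x = 13/5  [B, A, D are collinear ∩ CD ⟂ BA]
2. D_y = -1/5  [B, A, D are collinear ∩ CD ⟂ BA]
   → D = (13/5, -1/5)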